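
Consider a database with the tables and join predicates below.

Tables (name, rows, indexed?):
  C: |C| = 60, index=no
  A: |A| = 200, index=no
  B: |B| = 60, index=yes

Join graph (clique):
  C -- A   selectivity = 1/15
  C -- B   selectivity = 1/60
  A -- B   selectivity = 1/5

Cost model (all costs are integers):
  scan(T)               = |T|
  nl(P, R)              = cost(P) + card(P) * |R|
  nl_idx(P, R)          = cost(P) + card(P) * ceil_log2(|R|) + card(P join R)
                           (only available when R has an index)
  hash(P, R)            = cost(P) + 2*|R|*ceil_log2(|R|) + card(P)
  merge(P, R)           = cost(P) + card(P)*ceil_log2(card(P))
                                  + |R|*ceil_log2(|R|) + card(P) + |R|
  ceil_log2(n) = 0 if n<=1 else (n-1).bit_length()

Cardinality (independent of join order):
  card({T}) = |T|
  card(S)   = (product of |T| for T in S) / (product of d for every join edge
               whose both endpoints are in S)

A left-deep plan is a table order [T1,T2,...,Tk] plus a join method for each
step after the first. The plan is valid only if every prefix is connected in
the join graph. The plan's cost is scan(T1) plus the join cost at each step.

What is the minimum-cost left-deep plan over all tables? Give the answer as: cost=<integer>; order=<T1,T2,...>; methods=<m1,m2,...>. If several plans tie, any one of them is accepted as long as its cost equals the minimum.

Selinger DP (subsets sized 1..n):
  {C}: scan cost=60, card=60
  {A}: scan cost=200, card=200
  {B}: scan cost=60, card=60
  {AC}: card=800; try (C,hash)→1120, (A,merge)→2280, (C,merge)→2420, (A,hash)→3320, (A,nl)→12060, (C,nl)→12200; best=1120 via (C,hash)
  {BC}: card=60; try (B,nl_idx)→480, (C,hash)→840, (B,hash)→840, (C,merge)→900, (B,merge)→900, (C,nl)→3660 …(+1); best=480 via (B,nl_idx)
  {AB}: card=2400; try (B,hash)→1120, (A,merge)→2280, (B,merge)→2420, (A,hash)→3320, (B,nl_idx)→3800, (A,nl)→12060 …(+1); best=1120 via (B,hash)
  {ABC}: card=160; try (B,hash)→2640, (A,merge)→2700, (A,hash)→3740, (C,hash)→4240, (B,nl_idx)→6080, (B,merge)→10340 …(+4); best=2640 via (B,hash)

cost=2640; order=A,C,B; methods=hash,hash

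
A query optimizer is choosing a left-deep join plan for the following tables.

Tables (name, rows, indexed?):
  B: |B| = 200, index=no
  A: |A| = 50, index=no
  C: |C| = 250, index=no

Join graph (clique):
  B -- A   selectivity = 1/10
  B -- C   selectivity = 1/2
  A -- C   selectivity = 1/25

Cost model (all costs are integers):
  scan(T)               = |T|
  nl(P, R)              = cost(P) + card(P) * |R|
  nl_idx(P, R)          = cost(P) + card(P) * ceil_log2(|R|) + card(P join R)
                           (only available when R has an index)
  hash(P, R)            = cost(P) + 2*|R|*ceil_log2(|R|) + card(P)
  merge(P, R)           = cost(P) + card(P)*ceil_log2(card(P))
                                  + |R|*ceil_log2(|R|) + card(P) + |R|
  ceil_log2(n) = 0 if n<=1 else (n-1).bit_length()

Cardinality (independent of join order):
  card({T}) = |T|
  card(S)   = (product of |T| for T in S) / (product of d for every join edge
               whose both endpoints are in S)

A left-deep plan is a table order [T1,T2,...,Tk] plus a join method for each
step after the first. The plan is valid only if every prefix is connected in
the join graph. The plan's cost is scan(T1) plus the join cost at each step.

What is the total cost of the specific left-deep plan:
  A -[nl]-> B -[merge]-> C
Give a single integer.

23300

step 1: scan A: cost=50, card=50
step 2: join B via nl
    card(P join B) = 50*200/(10) = 1000
    cost = 50 + 50*200 = 10050
step 3: join C via merge
    card(P join C) = 1000*250/(2*25) = 5000
    cost = 10050 + 1000*10 + 250*8 + 1000 + 250 = 23300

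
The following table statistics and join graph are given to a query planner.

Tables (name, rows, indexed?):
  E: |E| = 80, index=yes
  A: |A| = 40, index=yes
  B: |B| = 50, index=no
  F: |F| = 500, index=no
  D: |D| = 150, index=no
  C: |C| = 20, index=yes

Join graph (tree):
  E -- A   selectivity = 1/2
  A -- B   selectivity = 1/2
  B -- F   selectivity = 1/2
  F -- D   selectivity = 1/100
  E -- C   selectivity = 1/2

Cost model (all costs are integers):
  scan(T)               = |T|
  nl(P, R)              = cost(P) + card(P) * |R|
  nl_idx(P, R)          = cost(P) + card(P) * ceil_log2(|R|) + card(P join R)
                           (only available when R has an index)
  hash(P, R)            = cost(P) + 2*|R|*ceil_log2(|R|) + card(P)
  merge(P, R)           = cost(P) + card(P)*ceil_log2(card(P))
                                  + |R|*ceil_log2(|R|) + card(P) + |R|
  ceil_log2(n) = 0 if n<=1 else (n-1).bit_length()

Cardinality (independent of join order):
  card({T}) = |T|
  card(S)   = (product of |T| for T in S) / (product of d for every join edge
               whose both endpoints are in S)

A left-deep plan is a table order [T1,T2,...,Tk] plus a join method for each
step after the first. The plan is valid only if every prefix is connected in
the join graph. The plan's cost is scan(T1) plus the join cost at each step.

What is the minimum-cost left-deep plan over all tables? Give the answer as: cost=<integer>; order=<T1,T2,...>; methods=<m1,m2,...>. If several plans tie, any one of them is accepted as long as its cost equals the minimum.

cost=15400300; order=F,D,B,A,E,C; methods=hash,hash,hash,hash,hash

Selinger DP (subsets sized 1..n):
  {E}: scan cost=80, card=80
  {A}: scan cost=40, card=40
  {B}: scan cost=50, card=50
  {F}: scan cost=500, card=500
  {D}: scan cost=150, card=150
  {C}: scan cost=20, card=20
  {AE}: card=1600; try (A,hash)→640, (E,merge)→960, (A,merge)→1000, (E,hash)→1200, (E,nl_idx)→1920, (A,nl_idx)→2160 …(+2); best=640 via (A,hash)
  {CE}: card=800; try (C,hash)→360, (E,merge)→780, (C,merge)→840, (E,nl_idx)→960, (E,hash)→1160, (C,nl_idx)→1280 …(+2); best=360 via (C,hash)
  {AB}: card=1000; try (A,hash)→580, (B,merge)→670, (B,hash)→680, (A,merge)→680, (A,nl_idx)→1350, (B,nl)→2040 …(+1); best=580 via (A,hash)
  {BF}: card=12500; try (B,hash)→1600, (F,merge)→5400, (B,merge)→5850, (F,hash)→9100, (F,nl)→25050, (B,nl)→25500; best=1600 via (B,hash)
  {DF}: card=750; try (D,hash)→3400, (F,merge)→6500, (D,merge)→6850, (F,hash)→9300, (F,nl)→75150, (D,nl)→75500; best=3400 via (D,hash)
  {ABE}: card=40000; try (E,hash)→2700, (B,hash)→2840, (E,merge)→12220, (B,merge)→20190, (E,nl_idx)→47580, (E,nl)→80580 …(+1); best=2700 via (E,hash)
  {ACE}: card=16000; try (A,hash)→1640, (C,hash)→2440, (A,merge)→9440, (C,merge)→19960, (A,nl_idx)→21160, (C,nl_idx)→24640 …(+2); best=1640 via (A,hash)
  {ABF}: card=250000; try (F,hash)→10580, (A,hash)→14580, (F,merge)→16580, (A,merge)→189380, (A,nl_idx)→326600, (F,nl)→500580 …(+1); best=10580 via (F,hash)
  {BDF}: card=18750; try (B,hash)→4750, (B,merge)→12000, (D,hash)→16500, (B,nl)→40900, (D,merge)→190450, (D,nl)→1876600; best=4750 via (B,hash)
  {ABEF}: card=10000000; try (F,hash)→51700, (E,hash)→261700, (F,merge)→687700, (E,merge)→4761220, (E,nl_idx)→11760580, (F,nl)→20002700 …(+1); best=51700 via (F,hash)
  {ABCE}: card=400000; try (B,hash)→18240, (C,hash)→42900, (B,merge)→241990, (C,nl_idx)→602700, (C,merge)→682820, (B,nl)→801640 …(+1); best=18240 via (B,hash)
  {ABDF}: card=375000; try (A,hash)→23980, (D,hash)→262980, (A,merge)→305030, (A,nl_idx)→492250, (A,nl)→754750, (D,merge)→4761930 …(+1); best=23980 via (A,hash)
  {ABDEF}: card=15000000; try (E,hash)→400100, (E,merge)→7524620, (D,hash)→10054100, (E,nl_idx)→17648980, (E,nl)→30023980, (D,merge)→250053050 …(+1); best=400100 via (E,hash)
  {ABCEF}: card=100000000; try (F,hash)→427240, (F,merge)→8023240, (C,hash)→10051900, (C,nl_idx)→150051700, (F,nl)→200018240, (C,nl)→200051700 …(+1); best=427240 via (F,hash)
  {ABCDEF}: card=150000000; try (C,hash)→15400300, (D,hash)→100429640, (C,nl_idx)→225400100, (C,nl)→300400100, (C,merge)→375400220, (D,merge)→2800428590 …(+1); best=15400300 via (C,hash)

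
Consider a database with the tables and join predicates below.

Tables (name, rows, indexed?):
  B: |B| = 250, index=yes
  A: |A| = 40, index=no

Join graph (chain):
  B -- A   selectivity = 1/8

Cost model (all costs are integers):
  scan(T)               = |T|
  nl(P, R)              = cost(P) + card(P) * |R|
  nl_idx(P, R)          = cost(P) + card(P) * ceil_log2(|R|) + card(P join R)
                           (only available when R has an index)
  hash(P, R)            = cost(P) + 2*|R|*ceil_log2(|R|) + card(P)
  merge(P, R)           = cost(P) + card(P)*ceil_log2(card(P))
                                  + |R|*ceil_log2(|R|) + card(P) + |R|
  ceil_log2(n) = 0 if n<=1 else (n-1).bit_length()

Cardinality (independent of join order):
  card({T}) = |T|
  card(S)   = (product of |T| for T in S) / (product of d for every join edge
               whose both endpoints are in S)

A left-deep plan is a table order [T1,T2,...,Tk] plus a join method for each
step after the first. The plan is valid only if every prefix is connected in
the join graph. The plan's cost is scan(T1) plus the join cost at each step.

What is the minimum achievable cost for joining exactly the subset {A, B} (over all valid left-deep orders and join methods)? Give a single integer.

Selinger DP over subsets of {A,B}:
  {B}: scan cost=250, card=250
  {A}: scan cost=40, card=40
  {AB}: card=1250; try (A,hash)→980, (B,nl_idx)→1610, (B,merge)→2570, (A,merge)→2780, (B,hash)→4080, (B,nl)→10040 …(+1); best=980 via (A,hash)

980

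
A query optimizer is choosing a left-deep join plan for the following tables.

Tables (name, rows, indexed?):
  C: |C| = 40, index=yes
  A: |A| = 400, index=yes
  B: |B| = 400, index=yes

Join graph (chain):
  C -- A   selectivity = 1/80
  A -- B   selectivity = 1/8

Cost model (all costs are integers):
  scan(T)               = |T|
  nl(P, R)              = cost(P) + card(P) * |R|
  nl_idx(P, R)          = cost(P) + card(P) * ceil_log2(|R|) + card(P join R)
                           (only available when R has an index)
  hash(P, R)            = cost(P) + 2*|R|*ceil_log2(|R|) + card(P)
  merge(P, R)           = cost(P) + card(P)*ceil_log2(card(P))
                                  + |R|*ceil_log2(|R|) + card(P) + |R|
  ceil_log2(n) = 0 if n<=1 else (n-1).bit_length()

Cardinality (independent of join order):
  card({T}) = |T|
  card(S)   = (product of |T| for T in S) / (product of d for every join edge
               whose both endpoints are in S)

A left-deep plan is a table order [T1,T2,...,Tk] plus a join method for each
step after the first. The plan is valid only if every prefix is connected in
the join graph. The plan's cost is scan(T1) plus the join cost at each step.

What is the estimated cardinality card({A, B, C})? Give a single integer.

Tables in S: A(400), B(400), C(40)
Edges inside S: C-A(d=80), A-B(d=8)
numerator = 400 * 400 * 40 = 6400000
denominator = 80 * 8 = 640
card(S) = 6400000 / 640 = 10000

10000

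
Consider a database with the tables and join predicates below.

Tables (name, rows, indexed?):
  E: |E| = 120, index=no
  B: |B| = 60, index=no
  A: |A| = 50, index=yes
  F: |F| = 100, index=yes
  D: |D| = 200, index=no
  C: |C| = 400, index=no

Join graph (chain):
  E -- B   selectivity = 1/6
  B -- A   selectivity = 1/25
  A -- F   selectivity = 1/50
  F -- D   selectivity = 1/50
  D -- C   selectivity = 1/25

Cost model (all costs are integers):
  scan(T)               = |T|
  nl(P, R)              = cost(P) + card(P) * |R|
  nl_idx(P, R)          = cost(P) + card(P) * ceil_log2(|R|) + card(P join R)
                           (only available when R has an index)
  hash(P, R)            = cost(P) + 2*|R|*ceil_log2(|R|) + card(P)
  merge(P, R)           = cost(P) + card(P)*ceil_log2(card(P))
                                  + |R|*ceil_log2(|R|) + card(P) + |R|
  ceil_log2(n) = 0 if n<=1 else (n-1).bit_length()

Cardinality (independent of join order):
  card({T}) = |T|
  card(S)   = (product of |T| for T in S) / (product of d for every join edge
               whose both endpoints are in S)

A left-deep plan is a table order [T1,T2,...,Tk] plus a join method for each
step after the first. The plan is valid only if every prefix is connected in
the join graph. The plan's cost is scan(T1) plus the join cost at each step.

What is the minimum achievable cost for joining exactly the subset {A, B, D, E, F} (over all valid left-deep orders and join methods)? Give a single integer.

Selinger DP over subsets of {A,B,D,E,F}:
  {E}: scan cost=120, card=120
  {B}: scan cost=60, card=60
  {A}: scan cost=50, card=50
  {F}: scan cost=100, card=100
  {D}: scan cost=200, card=200
  {BE}: card=1200; try (B,hash)→960, (E,merge)→1440, (B,merge)→1500, (E,hash)→1800, (E,nl)→7260, (B,nl)→7320; best=960 via (B,hash)
  {AB}: card=120; try (A,nl_idx)→540, (A,hash)→720, (B,hash)→820, (B,merge)→820, (A,merge)→830, (B,nl)→3050 …(+1); best=540 via (A,nl_idx)
  {AF}: card=100; try (F,nl_idx)→500, (A,hash)→800, (A,nl_idx)→800, (F,merge)→1200, (A,merge)→1250, (F,hash)→1500 …(+2); best=500 via (F,nl_idx)
  {DF}: card=400; try (F,hash)→1800, (F,nl_idx)→2000, (D,merge)→2700, (F,merge)→2800, (D,hash)→3400, (D,nl)→20100 …(+1); best=1800 via (F,hash)
  {ABE}: card=2400; try (E,hash)→2340, (E,merge)→2460, (A,hash)→2760, (A,nl_idx)→10560, (E,nl)→14940, (A,merge)→15710 …(+1); best=2340 via (E,hash)
  {ABF}: card=240; try (B,hash)→1320, (F,nl_idx)→1620, (B,merge)→1720, (F,hash)→2060, (F,merge)→2300, (B,nl)→6500 …(+1); best=1320 via (B,hash)
  {ADF}: card=400; try (A,hash)→2800, (D,merge)→3100, (D,hash)→3800, (A,nl_idx)→4600, (A,merge)→6150, (D,nl)→20500 …(+1); best=2800 via (A,hash)
  {ABEF}: card=4800; try (E,hash)→3240, (E,merge)→4440, (F,hash)→6140, (F,nl_idx)→23940, (E,nl)→30120, (F,merge)→34340 …(+1); best=3240 via (E,hash)
  {ABDF}: card=960; try (B,hash)→3920, (D,hash)→4760, (D,merge)→5280, (B,merge)→7220, (B,nl)→26800, (D,nl)→49320; best=3920 via (B,hash)
  {ABDEF}: card=19200; try (E,hash)→6560, (D,hash)→11240, (E,merge)→15440, (D,merge)→72240, (E,nl)→119120, (D,nl)→963240; best=6560 via (E,hash)

6560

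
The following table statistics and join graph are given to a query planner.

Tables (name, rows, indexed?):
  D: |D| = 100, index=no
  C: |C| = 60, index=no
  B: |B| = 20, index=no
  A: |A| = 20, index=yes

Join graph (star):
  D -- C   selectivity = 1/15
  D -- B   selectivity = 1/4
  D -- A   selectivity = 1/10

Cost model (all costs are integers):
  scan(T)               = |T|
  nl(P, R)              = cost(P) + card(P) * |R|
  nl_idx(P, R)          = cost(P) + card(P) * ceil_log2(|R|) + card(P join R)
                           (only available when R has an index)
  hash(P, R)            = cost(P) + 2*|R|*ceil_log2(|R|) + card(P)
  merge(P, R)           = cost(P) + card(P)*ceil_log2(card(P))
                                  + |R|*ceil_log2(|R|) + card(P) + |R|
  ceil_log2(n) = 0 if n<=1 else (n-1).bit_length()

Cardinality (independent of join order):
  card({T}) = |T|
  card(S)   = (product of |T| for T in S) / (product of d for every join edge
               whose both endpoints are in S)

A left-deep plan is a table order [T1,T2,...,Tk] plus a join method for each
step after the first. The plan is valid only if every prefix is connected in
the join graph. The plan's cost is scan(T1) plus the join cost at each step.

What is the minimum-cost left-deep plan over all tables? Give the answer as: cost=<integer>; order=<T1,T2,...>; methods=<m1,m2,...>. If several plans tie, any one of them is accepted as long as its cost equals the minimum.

Selinger DP (subsets sized 1..n):
  {D}: scan cost=100, card=100
  {C}: scan cost=60, card=60
  {B}: scan cost=20, card=20
  {A}: scan cost=20, card=20
  {CD}: card=400; try (C,hash)→920, (D,merge)→1280, (C,merge)→1320, (D,hash)→1520, (D,nl)→6060, (C,nl)→6100; best=920 via (C,hash)
  {BD}: card=500; try (B,hash)→400, (D,merge)→940, (B,merge)→1020, (D,hash)→1440, (D,nl)→2020, (B,nl)→2100; best=400 via (B,hash)
  {AD}: card=200; try (A,hash)→400, (A,nl_idx)→800, (D,merge)→940, (A,merge)→1020, (D,hash)→1440, (D,nl)→2020 …(+1); best=400 via (A,hash)
  {BCD}: card=2000; try (B,hash)→1520, (C,hash)→1620, (B,merge)→5040, (C,merge)→5820, (B,nl)→8920, (C,nl)→30400; best=1520 via (B,hash)
  {ACD}: card=800; try (C,hash)→1320, (A,hash)→1520, (C,merge)→2620, (A,nl_idx)→3720, (A,merge)→5040, (A,nl)→8920 …(+1); best=1320 via (C,hash)
  {ABD}: card=1000; try (B,hash)→800, (A,hash)→1100, (B,merge)→2320, (A,nl_idx)→3900, (B,nl)→4400, (A,merge)→5520 …(+1); best=800 via (B,hash)
  {ABCD}: card=4000; try (B,hash)→2320, (C,hash)→2520, (A,hash)→3720, (B,merge)→10240, (C,merge)→12220, (A,nl_idx)→15520 …(+4); best=2320 via (B,hash)

cost=2320; order=D,A,C,B; methods=hash,hash,hash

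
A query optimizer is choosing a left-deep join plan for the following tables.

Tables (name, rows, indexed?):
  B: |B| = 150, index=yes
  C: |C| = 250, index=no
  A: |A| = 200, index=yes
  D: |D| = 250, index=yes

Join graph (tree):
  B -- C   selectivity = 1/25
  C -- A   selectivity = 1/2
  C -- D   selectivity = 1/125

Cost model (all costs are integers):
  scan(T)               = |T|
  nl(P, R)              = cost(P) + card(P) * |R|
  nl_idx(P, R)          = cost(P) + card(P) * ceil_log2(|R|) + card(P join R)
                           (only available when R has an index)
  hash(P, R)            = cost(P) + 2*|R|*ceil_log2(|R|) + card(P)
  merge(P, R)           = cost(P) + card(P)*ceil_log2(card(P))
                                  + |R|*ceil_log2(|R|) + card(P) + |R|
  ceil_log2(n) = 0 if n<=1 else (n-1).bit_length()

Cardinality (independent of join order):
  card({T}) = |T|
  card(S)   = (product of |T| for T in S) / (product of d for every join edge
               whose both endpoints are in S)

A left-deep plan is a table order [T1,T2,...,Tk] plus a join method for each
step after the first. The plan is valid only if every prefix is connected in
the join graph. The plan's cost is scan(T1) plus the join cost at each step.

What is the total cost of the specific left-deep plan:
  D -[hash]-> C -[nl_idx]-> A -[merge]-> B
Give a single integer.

step 1: scan D: cost=250, card=250
step 2: join C via hash
    card(P join C) = 250*250/(125) = 500
    cost = 250 + 2*250*8 + 250 = 4500
step 3: join A via nl_idx
    card(P join A) = 500*200/(2) = 50000
    cost = 4500 + 500*8 + 50000 = 58500
step 4: join B via merge
    card(P join B) = 50000*150/(25) = 300000
    cost = 58500 + 50000*16 + 150*8 + 50000 + 150 = 909850

909850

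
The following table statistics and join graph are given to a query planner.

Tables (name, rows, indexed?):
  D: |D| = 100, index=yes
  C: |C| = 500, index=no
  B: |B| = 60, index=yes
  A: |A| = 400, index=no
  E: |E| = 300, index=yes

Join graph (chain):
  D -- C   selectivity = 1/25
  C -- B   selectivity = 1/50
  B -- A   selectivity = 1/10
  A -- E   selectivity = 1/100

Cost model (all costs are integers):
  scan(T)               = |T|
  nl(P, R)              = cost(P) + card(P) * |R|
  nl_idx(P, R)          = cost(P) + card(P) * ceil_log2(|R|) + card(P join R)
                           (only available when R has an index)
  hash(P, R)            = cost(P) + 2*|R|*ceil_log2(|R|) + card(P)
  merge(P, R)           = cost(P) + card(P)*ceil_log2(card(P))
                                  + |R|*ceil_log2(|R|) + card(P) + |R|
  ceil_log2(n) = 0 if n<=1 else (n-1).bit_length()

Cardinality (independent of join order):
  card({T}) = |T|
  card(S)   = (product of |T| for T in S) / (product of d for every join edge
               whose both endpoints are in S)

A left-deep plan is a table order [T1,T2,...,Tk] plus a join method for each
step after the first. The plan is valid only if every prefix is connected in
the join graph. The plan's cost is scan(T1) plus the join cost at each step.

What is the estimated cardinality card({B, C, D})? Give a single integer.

2400

Tables in S: B(60), C(500), D(100)
Edges inside S: D-C(d=25), C-B(d=50)
numerator = 60 * 500 * 100 = 3000000
denominator = 25 * 50 = 1250
card(S) = 3000000 / 1250 = 2400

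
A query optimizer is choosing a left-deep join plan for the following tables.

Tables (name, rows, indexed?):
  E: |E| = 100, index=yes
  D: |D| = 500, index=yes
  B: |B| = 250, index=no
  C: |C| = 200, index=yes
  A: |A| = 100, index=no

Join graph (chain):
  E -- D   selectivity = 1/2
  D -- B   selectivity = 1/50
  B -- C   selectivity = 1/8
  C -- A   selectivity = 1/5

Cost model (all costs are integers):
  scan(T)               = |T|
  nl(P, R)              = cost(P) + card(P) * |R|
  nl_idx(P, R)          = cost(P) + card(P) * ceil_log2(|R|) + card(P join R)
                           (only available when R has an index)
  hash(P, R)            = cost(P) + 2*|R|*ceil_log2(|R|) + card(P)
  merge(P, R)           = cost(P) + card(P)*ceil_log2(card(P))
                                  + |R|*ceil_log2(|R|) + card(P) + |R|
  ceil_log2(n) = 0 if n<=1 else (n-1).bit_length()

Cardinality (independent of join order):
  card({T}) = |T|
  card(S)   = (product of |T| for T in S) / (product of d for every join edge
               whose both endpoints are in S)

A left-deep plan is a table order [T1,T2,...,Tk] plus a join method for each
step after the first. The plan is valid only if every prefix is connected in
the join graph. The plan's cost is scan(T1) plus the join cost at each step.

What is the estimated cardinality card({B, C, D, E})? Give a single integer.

3125000

Tables in S: B(250), C(200), D(500), E(100)
Edges inside S: E-D(d=2), D-B(d=50), B-C(d=8)
numerator = 250 * 200 * 500 * 100 = 2500000000
denominator = 2 * 50 * 8 = 800
card(S) = 2500000000 / 800 = 3125000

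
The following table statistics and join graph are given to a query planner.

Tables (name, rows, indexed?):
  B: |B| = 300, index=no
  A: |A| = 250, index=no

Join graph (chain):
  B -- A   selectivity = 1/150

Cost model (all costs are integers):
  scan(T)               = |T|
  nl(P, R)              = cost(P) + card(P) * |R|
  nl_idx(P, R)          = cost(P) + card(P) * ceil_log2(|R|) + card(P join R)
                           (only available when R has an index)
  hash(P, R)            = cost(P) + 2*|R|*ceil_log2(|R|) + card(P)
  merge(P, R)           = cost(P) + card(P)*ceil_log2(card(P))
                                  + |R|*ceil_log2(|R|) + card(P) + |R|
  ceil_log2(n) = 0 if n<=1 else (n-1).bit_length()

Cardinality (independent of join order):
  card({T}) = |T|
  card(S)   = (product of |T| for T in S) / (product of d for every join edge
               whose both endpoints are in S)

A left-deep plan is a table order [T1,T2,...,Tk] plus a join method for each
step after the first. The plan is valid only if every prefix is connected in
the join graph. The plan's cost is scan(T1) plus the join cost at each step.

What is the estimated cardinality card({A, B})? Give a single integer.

Tables in S: A(250), B(300)
Edges inside S: B-A(d=150)
numerator = 250 * 300 = 75000
denominator = 150 = 150
card(S) = 75000 / 150 = 500

500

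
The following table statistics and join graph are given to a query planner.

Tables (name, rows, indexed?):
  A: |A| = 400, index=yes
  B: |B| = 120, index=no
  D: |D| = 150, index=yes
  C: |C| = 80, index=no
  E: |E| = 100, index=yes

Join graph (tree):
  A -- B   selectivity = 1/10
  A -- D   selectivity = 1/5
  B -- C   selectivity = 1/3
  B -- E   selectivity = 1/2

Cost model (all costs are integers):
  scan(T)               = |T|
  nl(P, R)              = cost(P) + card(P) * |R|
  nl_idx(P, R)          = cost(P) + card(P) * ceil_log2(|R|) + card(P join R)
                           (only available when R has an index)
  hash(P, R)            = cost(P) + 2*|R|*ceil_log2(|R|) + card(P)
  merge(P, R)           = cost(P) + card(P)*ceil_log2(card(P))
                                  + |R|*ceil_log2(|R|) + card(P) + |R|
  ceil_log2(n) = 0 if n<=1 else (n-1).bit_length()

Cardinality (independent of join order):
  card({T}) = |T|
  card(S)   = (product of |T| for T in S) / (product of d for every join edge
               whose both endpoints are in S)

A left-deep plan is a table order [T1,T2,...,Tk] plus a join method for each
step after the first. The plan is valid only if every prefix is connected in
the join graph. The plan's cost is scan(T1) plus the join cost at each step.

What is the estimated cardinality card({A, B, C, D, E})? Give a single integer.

192000000

Tables in S: A(400), B(120), C(80), D(150), E(100)
Edges inside S: A-B(d=10), A-D(d=5), B-C(d=3), B-E(d=2)
numerator = 400 * 120 * 80 * 150 * 100 = 57600000000
denominator = 10 * 5 * 3 * 2 = 300
card(S) = 57600000000 / 300 = 192000000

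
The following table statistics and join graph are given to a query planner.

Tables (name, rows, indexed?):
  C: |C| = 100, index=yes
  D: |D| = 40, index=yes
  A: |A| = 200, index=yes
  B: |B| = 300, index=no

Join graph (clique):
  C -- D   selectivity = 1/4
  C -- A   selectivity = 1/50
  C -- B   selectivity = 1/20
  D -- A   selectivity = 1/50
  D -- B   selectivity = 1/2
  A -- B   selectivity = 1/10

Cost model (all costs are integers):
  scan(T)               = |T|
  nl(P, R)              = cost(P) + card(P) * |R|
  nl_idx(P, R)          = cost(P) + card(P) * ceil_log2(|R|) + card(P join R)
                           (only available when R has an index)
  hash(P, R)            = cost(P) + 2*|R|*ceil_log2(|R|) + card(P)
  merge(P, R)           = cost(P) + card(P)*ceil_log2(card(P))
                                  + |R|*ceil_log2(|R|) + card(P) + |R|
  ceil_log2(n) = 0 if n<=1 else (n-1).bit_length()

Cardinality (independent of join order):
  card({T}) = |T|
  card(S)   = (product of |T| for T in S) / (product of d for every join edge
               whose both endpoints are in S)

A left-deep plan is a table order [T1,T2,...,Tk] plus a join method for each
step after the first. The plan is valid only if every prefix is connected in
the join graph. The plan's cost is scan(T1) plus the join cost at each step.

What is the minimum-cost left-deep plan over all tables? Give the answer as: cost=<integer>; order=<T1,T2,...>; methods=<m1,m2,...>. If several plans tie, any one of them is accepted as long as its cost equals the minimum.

cost=5360; order=D,A,C,B; methods=nl_idx,nl_idx,merge

Selinger DP (subsets sized 1..n):
  {C}: scan cost=100, card=100
  {D}: scan cost=40, card=40
  {A}: scan cost=200, card=200
  {B}: scan cost=300, card=300
  {CD}: card=1000; try (D,hash)→680, (C,merge)→1120, (D,merge)→1180, (C,nl_idx)→1320, (C,hash)→1480, (D,nl_idx)→1700 …(+2); best=680 via (D,hash)
  {AC}: card=400; try (A,nl_idx)→1300, (C,hash)→1800, (C,nl_idx)→2000, (A,merge)→2700, (C,merge)→2800, (A,hash)→3400 …(+2); best=1300 via (A,nl_idx)
  {BC}: card=1500; try (C,hash)→2000, (C,nl_idx)→3900, (B,merge)→3900, (C,merge)→4100, (B,hash)→5600, (B,nl)→30100 …(+1); best=2000 via (C,hash)
  {AD}: card=160; try (A,nl_idx)→520, (D,hash)→880, (D,nl_idx)→1560, (A,merge)→2120, (D,merge)→2280, (A,hash)→3280 …(+2); best=520 via (A,nl_idx)
  {BD}: card=6000; try (D,hash)→1080, (B,merge)→3320, (D,merge)→3580, (B,hash)→5480, (D,nl_idx)→8100, (B,nl)→12040 …(+1); best=1080 via (D,hash)
  {AB}: card=6000; try (A,hash)→3800, (B,merge)→5000, (A,merge)→5100, (B,hash)→5800, (A,nl_idx)→8700, (B,nl)→60200 …(+1); best=3800 via (A,hash)
  {ACD}: card=80; try (C,nl_idx)→1720, (C,hash)→2080, (D,hash)→2180, (C,merge)→2760, (D,nl_idx)→3780, (A,hash)→4880 …(+6); best=1720 via (C,nl_idx)
  {BCD}: card=7500; try (D,hash)→3980, (B,hash)→7080, (C,hash)→8480, (B,merge)→14680, (D,nl_idx)→18500, (D,merge)→20280 …(+5); best=3980 via (D,hash)
  {ABC}: card=600; try (A,hash)→6700, (B,hash)→7100, (B,merge)→8300, (C,hash)→11200, (A,nl_idx)→14600, (A,merge)→21800 …(+5); best=6700 via (A,hash)
  {ABD}: card=2400; try (B,merge)→4960, (B,hash)→6080, (D,hash)→10280, (A,hash)→10280, (D,nl_idx)→42200, (B,nl)→48520 …(+5); best=4960 via (B,merge)
  {ABCD}: card=60; try (B,merge)→5360, (B,hash)→7200, (D,hash)→7780, (C,hash)→8760, (D,nl_idx)→10360, (D,merge)→13580 …(+9); best=5360 via (B,merge)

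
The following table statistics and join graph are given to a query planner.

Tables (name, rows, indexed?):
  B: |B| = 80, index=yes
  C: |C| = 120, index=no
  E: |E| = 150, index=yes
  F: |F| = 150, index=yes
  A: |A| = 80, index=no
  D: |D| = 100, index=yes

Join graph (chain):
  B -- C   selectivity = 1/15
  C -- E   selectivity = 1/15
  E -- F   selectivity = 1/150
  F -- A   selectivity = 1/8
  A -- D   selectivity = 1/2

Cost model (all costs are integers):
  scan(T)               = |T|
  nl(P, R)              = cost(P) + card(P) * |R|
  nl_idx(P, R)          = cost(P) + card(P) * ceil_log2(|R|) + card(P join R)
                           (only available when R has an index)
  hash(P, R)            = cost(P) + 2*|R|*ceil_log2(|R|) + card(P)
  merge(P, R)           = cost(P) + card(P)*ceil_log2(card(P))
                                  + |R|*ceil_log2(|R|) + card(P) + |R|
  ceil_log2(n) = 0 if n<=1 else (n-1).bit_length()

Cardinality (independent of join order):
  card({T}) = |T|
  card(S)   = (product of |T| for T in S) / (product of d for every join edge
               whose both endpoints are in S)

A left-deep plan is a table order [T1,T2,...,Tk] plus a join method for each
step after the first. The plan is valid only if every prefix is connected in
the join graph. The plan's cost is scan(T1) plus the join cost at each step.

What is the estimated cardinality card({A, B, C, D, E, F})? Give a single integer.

Tables in S: A(80), B(80), C(120), D(100), E(150), F(150)
Edges inside S: B-C(d=15), C-E(d=15), E-F(d=150), F-A(d=8), A-D(d=2)
numerator = 80 * 80 * 120 * 100 * 150 * 150 = 1728000000000
denominator = 15 * 15 * 150 * 8 * 2 = 540000
card(S) = 1728000000000 / 540000 = 3200000

3200000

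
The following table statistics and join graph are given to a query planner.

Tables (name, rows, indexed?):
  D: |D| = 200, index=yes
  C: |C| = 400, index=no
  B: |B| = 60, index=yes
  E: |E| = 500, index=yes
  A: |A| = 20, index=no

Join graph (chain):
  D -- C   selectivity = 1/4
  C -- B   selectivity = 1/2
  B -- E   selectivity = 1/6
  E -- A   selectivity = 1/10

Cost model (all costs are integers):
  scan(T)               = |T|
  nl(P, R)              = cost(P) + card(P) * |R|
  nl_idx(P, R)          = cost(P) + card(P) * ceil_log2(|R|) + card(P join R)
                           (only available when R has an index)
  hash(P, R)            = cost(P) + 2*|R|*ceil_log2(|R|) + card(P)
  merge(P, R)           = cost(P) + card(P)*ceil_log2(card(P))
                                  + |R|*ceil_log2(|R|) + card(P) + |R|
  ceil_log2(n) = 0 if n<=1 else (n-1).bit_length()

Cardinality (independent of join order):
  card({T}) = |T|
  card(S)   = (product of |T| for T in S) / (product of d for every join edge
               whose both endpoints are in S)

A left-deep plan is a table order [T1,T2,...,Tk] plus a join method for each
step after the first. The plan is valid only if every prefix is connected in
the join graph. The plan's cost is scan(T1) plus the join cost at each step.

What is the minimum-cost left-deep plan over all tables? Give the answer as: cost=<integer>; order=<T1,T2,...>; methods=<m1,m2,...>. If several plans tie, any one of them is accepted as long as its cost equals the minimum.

cost=2023320; order=A,E,B,C,D; methods=nl_idx,hash,hash,hash

Selinger DP (subsets sized 1..n):
  {D}: scan cost=200, card=200
  {C}: scan cost=400, card=400
  {B}: scan cost=60, card=60
  {E}: scan cost=500, card=500
  {A}: scan cost=20, card=20
  {CD}: card=20000; try (D,hash)→4000, (C,merge)→6000, (D,merge)→6200, (C,hash)→7600, (D,nl_idx)→23600, (C,nl)→80200 …(+1); best=4000 via (D,hash)
  {BC}: card=12000; try (B,hash)→1520, (C,merge)→4480, (B,merge)→4820, (C,hash)→7320, (B,nl_idx)→14800, (C,nl)→24060 …(+1); best=1520 via (B,hash)
  {BE}: card=5000; try (B,hash)→1720, (E,merge)→5480, (E,nl_idx)→5600, (B,merge)→5920, (B,nl_idx)→8500, (E,hash)→9120 …(+2); best=1720 via (B,hash)
  {AE}: card=1000; try (E,nl_idx)→1200, (A,hash)→1200, (E,merge)→5140, (A,merge)→5620, (E,hash)→9040, (E,nl)→10020 …(+1); best=1200 via (E,nl_idx)
  {BCD}: card=600000; try (D,hash)→16720, (B,hash)→24720, (D,merge)→183320, (B,merge)→324420, (D,nl_idx)→697520, (B,nl_idx)→724000 …(+2); best=16720 via (D,hash)
  {BCE}: card=1000000; try (C,hash)→13920, (E,hash)→22520, (C,merge)→75720, (E,merge)→186520, (E,nl_idx)→1109520, (C,nl)→2001720 …(+1); best=13920 via (C,hash)
  {ABE}: card=10000; try (B,hash)→2920, (A,hash)→6920, (B,merge)→12620, (B,nl_idx)→17200, (B,nl)→61200, (A,merge)→71840 …(+1); best=2920 via (B,hash)
  {BCDE}: card=50000000; try (E,hash)→625720, (D,hash)→1017120, (E,merge)→12621720, (D,merge)→21015720, (E,nl_idx)→55416720, (D,nl_idx)→58013920 …(+2); best=625720 via (E,hash)
  {ABCE}: card=2000000; try (C,hash)→20120, (C,merge)→156920, (A,hash)→1014120, (C,nl)→4002920, (A,nl)→20013920, (A,merge)→21014040; best=20120 via (C,hash)
  {ABCDE}: card=100000000; try (D,hash)→2023320, (D,merge)→44021920, (A,hash)→50625920, (D,nl_idx)→116020120, (D,nl)→400020120, (A,nl)→1000625720 …(+1); best=2023320 via (D,hash)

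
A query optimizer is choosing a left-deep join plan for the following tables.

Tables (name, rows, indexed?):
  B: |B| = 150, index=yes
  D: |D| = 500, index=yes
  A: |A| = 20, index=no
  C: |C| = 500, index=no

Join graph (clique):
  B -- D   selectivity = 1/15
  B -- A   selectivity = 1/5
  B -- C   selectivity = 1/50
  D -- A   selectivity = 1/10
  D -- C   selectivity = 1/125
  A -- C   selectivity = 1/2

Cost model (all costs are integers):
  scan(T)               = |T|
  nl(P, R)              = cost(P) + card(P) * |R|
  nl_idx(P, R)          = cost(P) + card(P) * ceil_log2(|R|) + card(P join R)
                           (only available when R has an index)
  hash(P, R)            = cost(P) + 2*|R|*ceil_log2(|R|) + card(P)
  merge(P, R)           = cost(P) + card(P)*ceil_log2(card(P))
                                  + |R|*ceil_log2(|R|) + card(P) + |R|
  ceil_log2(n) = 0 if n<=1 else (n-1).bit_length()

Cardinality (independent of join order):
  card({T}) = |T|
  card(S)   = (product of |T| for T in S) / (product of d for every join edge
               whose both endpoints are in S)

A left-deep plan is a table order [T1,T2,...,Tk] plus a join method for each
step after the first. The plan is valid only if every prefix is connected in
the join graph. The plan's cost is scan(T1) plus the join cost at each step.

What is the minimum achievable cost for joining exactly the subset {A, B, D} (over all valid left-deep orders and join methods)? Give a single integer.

Selinger DP over subsets of {A,B,D}:
  {B}: scan cost=150, card=150
  {D}: scan cost=500, card=500
  {A}: scan cost=20, card=20
  {BD}: card=5000; try (B,hash)→3400, (D,merge)→6500, (D,nl_idx)→6500, (B,merge)→6850, (D,hash)→9300, (B,nl_idx)→9500 …(+2); best=3400 via (B,hash)
  {AB}: card=600; try (A,hash)→500, (B,nl_idx)→780, (B,merge)→1490, (A,merge)→1620, (B,hash)→2440, (B,nl)→3020 …(+1); best=500 via (A,hash)
  {AD}: card=1000; try (D,nl_idx)→1200, (A,hash)→1200, (D,merge)→5140, (A,merge)→5620, (D,hash)→9040, (D,nl)→10020 …(+1); best=1200 via (D,nl_idx)
  {ABD}: card=2000; try (B,hash)→4600, (D,nl_idx)→7900, (A,hash)→8600, (D,hash)→10100, (B,nl_idx)→11200, (D,merge)→12100 …(+5); best=4600 via (B,hash)

4600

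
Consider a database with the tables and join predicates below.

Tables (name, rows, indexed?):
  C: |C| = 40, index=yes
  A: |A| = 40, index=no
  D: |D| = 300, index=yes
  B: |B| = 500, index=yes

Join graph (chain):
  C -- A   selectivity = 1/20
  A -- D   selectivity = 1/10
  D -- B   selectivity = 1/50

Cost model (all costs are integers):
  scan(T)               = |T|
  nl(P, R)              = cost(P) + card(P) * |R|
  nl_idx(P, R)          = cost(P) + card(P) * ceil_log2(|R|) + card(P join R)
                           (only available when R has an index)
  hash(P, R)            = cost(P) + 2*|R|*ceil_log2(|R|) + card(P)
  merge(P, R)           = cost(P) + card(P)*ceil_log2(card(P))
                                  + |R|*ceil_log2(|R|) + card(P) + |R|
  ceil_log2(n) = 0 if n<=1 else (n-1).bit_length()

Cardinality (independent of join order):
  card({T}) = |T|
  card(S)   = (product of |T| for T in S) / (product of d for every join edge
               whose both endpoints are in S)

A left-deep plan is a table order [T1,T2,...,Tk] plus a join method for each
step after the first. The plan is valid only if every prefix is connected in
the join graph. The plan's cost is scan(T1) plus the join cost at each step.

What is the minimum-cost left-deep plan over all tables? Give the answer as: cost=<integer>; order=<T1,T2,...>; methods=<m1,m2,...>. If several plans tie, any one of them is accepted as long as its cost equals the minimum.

Selinger DP (subsets sized 1..n):
  {C}: scan cost=40, card=40
  {A}: scan cost=40, card=40
  {D}: scan cost=300, card=300
  {B}: scan cost=500, card=500
  {AC}: card=80; try (C,nl_idx)→360, (C,hash)→560, (A,hash)→560, (C,merge)→600, (A,merge)→600, (C,nl)→1640 …(+1); best=360 via (C,nl_idx)
  {AD}: card=1200; try (A,hash)→1080, (D,nl_idx)→1600, (D,merge)→3320, (A,merge)→3580, (D,hash)→5480, (D,nl)→12040 …(+1); best=1080 via (A,hash)
  {BD}: card=3000; try (B,nl_idx)→6000, (D,hash)→6400, (D,nl_idx)→8000, (B,merge)→8300, (D,merge)→8500, (B,hash)→9600 …(+2); best=6000 via (B,nl_idx)
  {ACD}: card=2400; try (C,hash)→2760, (D,nl_idx)→3480, (D,merge)→4000, (D,hash)→5840, (C,nl_idx)→10680, (C,merge)→15760 …(+2); best=2760 via (C,hash)
  {ABD}: card=12000; try (A,hash)→9480, (B,hash)→11280, (B,merge)→20480, (B,nl_idx)→23880, (A,merge)→45280, (A,nl)→126000 …(+1); best=9480 via (A,hash)
  {ABCD}: card=24000; try (B,hash)→14160, (C,hash)→21960, (B,merge)→38960, (B,nl_idx)→48360, (C,nl_idx)→105480, (C,merge)→189760 …(+2); best=14160 via (B,hash)

cost=14160; order=D,A,C,B; methods=hash,hash,hash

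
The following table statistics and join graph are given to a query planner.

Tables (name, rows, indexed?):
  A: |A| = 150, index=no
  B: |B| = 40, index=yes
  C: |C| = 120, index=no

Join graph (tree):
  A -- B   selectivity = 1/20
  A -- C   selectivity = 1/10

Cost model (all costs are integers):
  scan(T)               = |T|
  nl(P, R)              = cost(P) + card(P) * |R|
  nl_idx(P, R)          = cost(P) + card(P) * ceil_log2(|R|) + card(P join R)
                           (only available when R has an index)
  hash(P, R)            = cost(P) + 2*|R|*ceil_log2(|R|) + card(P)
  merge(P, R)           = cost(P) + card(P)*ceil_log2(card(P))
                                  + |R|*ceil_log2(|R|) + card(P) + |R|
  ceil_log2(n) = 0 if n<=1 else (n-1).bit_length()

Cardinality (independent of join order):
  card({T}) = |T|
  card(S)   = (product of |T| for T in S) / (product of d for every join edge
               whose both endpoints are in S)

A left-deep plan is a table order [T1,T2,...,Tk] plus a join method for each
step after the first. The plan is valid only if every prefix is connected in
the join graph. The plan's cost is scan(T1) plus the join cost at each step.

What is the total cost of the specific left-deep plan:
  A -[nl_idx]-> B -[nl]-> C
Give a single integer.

37350

step 1: scan A: cost=150, card=150
step 2: join B via nl_idx
    card(P join B) = 150*40/(20) = 300
    cost = 150 + 150*6 + 300 = 1350
step 3: join C via nl
    card(P join C) = 300*120/(10) = 3600
    cost = 1350 + 300*120 = 37350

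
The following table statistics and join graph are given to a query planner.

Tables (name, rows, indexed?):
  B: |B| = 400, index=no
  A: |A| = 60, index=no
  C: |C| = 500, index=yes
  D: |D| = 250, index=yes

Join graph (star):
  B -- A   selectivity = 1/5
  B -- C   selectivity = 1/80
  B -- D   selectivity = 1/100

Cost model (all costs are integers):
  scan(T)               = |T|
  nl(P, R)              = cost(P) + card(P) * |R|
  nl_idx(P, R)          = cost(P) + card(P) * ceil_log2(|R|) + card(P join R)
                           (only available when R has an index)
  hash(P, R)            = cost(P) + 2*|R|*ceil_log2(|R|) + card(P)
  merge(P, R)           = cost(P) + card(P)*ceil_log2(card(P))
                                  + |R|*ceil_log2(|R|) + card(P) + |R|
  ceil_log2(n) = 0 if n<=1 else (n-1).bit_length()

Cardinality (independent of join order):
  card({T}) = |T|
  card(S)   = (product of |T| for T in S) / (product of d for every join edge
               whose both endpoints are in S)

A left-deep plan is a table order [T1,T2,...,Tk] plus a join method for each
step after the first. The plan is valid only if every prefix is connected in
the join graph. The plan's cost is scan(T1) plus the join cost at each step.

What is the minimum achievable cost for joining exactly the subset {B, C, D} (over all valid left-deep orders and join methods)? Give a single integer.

13000

Selinger DP over subsets of {B,C,D}:
  {B}: scan cost=400, card=400
  {C}: scan cost=500, card=500
  {D}: scan cost=250, card=250
  {BC}: card=2500; try (C,nl_idx)→6500, (B,hash)→8200, (C,merge)→9400, (B,merge)→9500, (C,hash)→9800, (C,nl)→200400 …(+1); best=6500 via (C,nl_idx)
  {BD}: card=1000; try (D,nl_idx)→4600, (D,hash)→4800, (B,merge)→6500, (D,merge)→6650, (B,hash)→7700, (B,nl)→100250 …(+1); best=4600 via (D,nl_idx)
  {BCD}: card=6250; try (D,hash)→13000, (C,hash)→14600, (C,nl_idx)→19850, (C,merge)→20600, (D,nl_idx)→32750, (D,merge)→41250 …(+2); best=13000 via (D,hash)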